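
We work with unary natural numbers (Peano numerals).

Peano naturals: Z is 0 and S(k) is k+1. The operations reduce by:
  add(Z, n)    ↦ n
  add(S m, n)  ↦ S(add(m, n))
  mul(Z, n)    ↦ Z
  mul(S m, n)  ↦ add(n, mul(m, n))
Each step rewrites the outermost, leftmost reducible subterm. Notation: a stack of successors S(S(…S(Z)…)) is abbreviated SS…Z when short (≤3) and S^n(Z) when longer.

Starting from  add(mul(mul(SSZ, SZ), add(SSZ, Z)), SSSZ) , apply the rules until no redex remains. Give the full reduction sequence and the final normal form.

  start: add(mul(mul(SSZ, SZ), add(SSZ, Z)), SSSZ)
  [1] add(mul(add(SZ, mul(SZ, SZ)), add(SSZ, Z)), SSSZ)
  [2] add(mul(S(add(Z, mul(SZ, SZ))), add(SSZ, Z)), SSSZ)
  [3] add(add(add(SSZ, Z), mul(add(Z, mul(SZ, SZ)), add(SSZ, Z))), SSSZ)
  [4] add(add(S(add(SZ, Z)), mul(add(Z, mul(SZ, SZ)), add(SSZ, Z))), SSSZ)
  [5] add(S(add(add(SZ, Z), mul(add(Z, mul(SZ, SZ)), add(SSZ, Z)))), SSSZ)
  [6] S(add(add(add(SZ, Z), mul(add(Z, mul(SZ, SZ)), add(SSZ, Z))), SSSZ))
  [7] S(add(add(S(add(Z, Z)), mul(add(Z, mul(SZ, SZ)), add(SSZ, Z))), SSSZ))
  [8] S(add(S(add(add(Z, Z), mul(add(Z, mul(SZ, SZ)), add(SSZ, Z)))), SSSZ))
  [9] S(S(add(add(add(Z, Z), mul(add(Z, mul(SZ, SZ)), add(SSZ, Z))), SSSZ)))
  [10] S(S(add(add(Z, mul(add(Z, mul(SZ, SZ)), add(SSZ, Z))), SSSZ)))
  [11] S(S(add(mul(add(Z, mul(SZ, SZ)), add(SSZ, Z)), SSSZ)))
  [12] S(S(add(mul(mul(SZ, SZ), add(SSZ, Z)), SSSZ)))
  [13] S(S(add(mul(add(SZ, mul(Z, SZ)), add(SSZ, Z)), SSSZ)))
  [14] S(S(add(mul(S(add(Z, mul(Z, SZ))), add(SSZ, Z)), SSSZ)))
  [15] S(S(add(add(add(SSZ, Z), mul(add(Z, mul(Z, SZ)), add(SSZ, Z))), SSSZ)))
  [16] S(S(add(add(S(add(SZ, Z)), mul(add(Z, mul(Z, SZ)), add(SSZ, Z))), SSSZ)))
  [17] S(S(add(S(add(add(SZ, Z), mul(add(Z, mul(Z, SZ)), add(SSZ, Z)))), SSSZ)))
  [18] S(S(S(add(add(add(SZ, Z), mul(add(Z, mul(Z, SZ)), add(SSZ, Z))), SSSZ))))
  [19] S(S(S(add(add(S(add(Z, Z)), mul(add(Z, mul(Z, SZ)), add(SSZ, Z))), SSSZ))))
  [20] S(S(S(add(S(add(add(Z, Z), mul(add(Z, mul(Z, SZ)), add(SSZ, Z)))), SSSZ))))
  [21] S(S(S(S(add(add(add(Z, Z), mul(add(Z, mul(Z, SZ)), add(SSZ, Z))), SSSZ)))))
  [22] S(S(S(S(add(add(Z, mul(add(Z, mul(Z, SZ)), add(SSZ, Z))), SSSZ)))))
  [23] S(S(S(S(add(mul(add(Z, mul(Z, SZ)), add(SSZ, Z)), SSSZ)))))
  [24] S(S(S(S(add(mul(mul(Z, SZ), add(SSZ, Z)), SSSZ)))))
  [25] S(S(S(S(add(mul(Z, add(SSZ, Z)), SSSZ)))))
  [26] S(S(S(S(add(Z, SSSZ)))))
  [27] S^7(Z)

Answer: normal form = S^7(Z)  (in 27 steps)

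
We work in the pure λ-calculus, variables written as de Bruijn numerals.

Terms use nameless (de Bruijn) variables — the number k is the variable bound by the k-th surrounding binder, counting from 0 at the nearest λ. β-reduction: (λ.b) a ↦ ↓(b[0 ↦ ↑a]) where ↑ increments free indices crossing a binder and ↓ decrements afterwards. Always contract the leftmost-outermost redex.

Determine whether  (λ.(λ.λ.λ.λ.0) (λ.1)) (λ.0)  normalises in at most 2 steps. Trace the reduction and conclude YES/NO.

  start: (λ.(λ.λ.λ.λ.0) (λ.1)) (λ.0)
  step 1: (λ.λ.λ.λ.0) (λ.λ.0)
  step 2: λ.λ.λ.0

Answer: YES — reaches normal form λ.λ.λ.0 in 2 ≤ 2 steps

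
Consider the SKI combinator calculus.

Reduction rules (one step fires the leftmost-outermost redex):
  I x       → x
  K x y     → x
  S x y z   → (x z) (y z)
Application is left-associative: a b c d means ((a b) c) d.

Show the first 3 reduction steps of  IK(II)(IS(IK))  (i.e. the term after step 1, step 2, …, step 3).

Answer: after 3 steps: I

Derivation:
  start: IK(II)(IS(IK))
  →1  K(II)(IS(IK))
  →2  II
  →3  I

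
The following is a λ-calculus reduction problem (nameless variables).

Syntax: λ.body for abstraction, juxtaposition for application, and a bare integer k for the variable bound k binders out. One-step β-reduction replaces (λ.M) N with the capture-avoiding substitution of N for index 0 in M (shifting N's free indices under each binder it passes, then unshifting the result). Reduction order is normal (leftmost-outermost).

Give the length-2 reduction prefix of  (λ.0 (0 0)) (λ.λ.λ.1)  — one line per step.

Answer: after 2 steps: λ.λ.1

Reduction:
  start: (λ.0 (0 0)) (λ.λ.λ.1)
  step 1: (λ.λ.λ.1) ((λ.λ.λ.1) (λ.λ.λ.1))
  step 2: λ.λ.1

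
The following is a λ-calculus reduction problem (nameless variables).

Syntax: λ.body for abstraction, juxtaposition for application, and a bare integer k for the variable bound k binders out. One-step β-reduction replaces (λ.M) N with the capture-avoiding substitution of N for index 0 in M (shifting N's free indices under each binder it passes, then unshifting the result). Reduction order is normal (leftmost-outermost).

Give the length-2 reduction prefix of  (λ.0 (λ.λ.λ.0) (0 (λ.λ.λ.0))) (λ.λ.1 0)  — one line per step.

  start: (λ.0 (λ.λ.λ.0) (0 (λ.λ.λ.0))) (λ.λ.1 0)
  step 1: (λ.λ.1 0) (λ.λ.λ.0) ((λ.λ.1 0) (λ.λ.λ.0))
  step 2: (λ.(λ.λ.λ.0) 0) ((λ.λ.1 0) (λ.λ.λ.0))

Answer: after 2 steps: (λ.(λ.λ.λ.0) 0) ((λ.λ.1 0) (λ.λ.λ.0))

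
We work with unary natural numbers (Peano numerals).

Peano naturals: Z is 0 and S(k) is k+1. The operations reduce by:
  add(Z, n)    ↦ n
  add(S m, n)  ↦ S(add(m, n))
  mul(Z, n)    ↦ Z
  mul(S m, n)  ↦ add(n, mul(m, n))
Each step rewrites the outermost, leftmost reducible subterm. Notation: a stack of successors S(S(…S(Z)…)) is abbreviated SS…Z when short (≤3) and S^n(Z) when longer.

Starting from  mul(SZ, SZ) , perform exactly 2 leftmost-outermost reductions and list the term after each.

  start: mul(SZ, SZ)
  [1] add(SZ, mul(Z, SZ))
  [2] S(add(Z, mul(Z, SZ)))

Answer: after 2 steps: S(add(Z, mul(Z, SZ)))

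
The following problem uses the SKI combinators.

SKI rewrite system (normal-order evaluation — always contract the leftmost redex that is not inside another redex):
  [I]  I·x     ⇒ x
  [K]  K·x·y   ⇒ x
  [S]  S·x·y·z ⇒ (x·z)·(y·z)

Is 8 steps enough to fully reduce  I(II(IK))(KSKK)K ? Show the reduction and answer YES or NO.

  start: I(II(IK))(KSKK)K
  step 1: II(IK)(KSKK)K
  step 2: I(IK)(KSKK)K
  step 3: IK(KSKK)K
  step 4: K(KSKK)K
  step 5: KSKK
  step 6: SK

Answer: YES — reaches normal form SK in 6 ≤ 8 steps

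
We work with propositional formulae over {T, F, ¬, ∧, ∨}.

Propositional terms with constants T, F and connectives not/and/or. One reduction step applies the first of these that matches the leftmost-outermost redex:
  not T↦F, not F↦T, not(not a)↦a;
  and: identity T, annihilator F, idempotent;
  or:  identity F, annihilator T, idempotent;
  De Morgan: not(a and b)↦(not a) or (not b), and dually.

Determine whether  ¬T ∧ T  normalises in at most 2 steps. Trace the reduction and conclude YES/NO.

Answer: YES — reaches normal form F in 2 ≤ 2 steps

Working:
  start: ¬T ∧ T
  [1] ¬T
  [2] F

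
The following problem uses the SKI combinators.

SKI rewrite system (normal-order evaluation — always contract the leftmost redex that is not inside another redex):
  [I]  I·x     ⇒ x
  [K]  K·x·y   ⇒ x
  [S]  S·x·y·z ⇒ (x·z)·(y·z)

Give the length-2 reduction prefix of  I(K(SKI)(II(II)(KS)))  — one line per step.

  start: I(K(SKI)(II(II)(KS)))
  →1  K(SKI)(II(II)(KS))
  →2  SKI

Answer: after 2 steps: SKI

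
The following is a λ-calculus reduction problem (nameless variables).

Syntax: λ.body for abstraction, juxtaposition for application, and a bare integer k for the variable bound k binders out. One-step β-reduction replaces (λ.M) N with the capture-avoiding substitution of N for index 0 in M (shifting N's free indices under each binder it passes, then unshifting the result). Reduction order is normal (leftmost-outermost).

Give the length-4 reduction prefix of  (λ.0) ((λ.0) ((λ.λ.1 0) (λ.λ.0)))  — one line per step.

Answer: after 4 steps: λ.λ.0

Working:
  start: (λ.0) ((λ.0) ((λ.λ.1 0) (λ.λ.0)))
  →1  (λ.0) ((λ.λ.1 0) (λ.λ.0))
  →2  (λ.λ.1 0) (λ.λ.0)
  →3  λ.(λ.λ.0) 0
  →4  λ.λ.0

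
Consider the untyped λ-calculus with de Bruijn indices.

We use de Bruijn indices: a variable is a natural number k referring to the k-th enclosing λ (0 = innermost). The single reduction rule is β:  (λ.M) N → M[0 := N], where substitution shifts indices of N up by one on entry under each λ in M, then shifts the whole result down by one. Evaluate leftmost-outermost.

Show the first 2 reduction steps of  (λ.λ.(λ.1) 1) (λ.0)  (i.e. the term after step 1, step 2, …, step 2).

  start: (λ.λ.(λ.1) 1) (λ.0)
  step 1: λ.(λ.1) (λ.0)
  step 2: λ.0

Answer: after 2 steps: λ.0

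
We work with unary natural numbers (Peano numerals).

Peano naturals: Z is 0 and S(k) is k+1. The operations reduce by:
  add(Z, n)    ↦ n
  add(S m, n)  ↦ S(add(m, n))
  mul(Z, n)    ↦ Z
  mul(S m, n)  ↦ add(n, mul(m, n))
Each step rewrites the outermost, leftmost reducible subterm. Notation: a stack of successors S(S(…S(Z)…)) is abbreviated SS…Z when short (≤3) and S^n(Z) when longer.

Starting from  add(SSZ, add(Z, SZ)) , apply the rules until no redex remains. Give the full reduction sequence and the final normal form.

Answer: normal form = SSSZ  (in 4 steps)

Working:
  start: add(SSZ, add(Z, SZ))
  →1  S(add(SZ, add(Z, SZ)))
  →2  S(S(add(Z, add(Z, SZ))))
  →3  S(S(add(Z, SZ)))
  →4  SSSZ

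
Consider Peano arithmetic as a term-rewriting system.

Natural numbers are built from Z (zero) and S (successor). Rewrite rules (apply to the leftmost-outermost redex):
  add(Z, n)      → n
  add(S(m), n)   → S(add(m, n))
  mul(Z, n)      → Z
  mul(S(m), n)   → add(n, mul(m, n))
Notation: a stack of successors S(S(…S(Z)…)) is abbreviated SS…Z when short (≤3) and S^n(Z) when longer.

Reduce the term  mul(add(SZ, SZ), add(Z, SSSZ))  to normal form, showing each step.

Answer: normal form = S^6(Z)  (in 15 steps)

Working:
  start: mul(add(SZ, SZ), add(Z, SSSZ))
  →1  mul(S(add(Z, SZ)), add(Z, SSSZ))
  →2  add(add(Z, SSSZ), mul(add(Z, SZ), add(Z, SSSZ)))
  →3  add(SSSZ, mul(add(Z, SZ), add(Z, SSSZ)))
  →4  S(add(SSZ, mul(add(Z, SZ), add(Z, SSSZ))))
  →5  S(S(add(SZ, mul(add(Z, SZ), add(Z, SSSZ)))))
  →6  S(S(S(add(Z, mul(add(Z, SZ), add(Z, SSSZ))))))
  →7  S(S(S(mul(add(Z, SZ), add(Z, SSSZ)))))
  →8  S(S(S(mul(SZ, add(Z, SSSZ)))))
  →9  S(S(S(add(add(Z, SSSZ), mul(Z, add(Z, SSSZ))))))
  →10  S(S(S(add(SSSZ, mul(Z, add(Z, SSSZ))))))
  →11  S(S(S(S(add(SSZ, mul(Z, add(Z, SSSZ)))))))
  →12  S(S(S(S(S(add(SZ, mul(Z, add(Z, SSSZ))))))))
  →13  S(S(S(S(S(S(add(Z, mul(Z, add(Z, SSSZ)))))))))
  →14  S(S(S(S(S(S(mul(Z, add(Z, SSSZ))))))))
  →15  S^6(Z)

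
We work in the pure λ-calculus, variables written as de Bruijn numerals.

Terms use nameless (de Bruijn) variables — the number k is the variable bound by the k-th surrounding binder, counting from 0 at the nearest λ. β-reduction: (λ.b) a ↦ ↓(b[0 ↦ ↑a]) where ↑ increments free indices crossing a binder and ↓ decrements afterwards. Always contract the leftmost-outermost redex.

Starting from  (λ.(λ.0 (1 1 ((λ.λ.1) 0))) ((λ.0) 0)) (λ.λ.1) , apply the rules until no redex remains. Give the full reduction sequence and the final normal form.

Answer: normal form = λ.λ.λ.1  (in 6 steps)

Derivation:
  start: (λ.(λ.0 (1 1 ((λ.λ.1) 0))) ((λ.0) 0)) (λ.λ.1)
  →1  (λ.0 ((λ.λ.1) (λ.λ.1) ((λ.λ.1) 0))) ((λ.0) (λ.λ.1))
  →2  (λ.0) (λ.λ.1) ((λ.λ.1) (λ.λ.1) ((λ.λ.1) ((λ.0) (λ.λ.1))))
  →3  (λ.λ.1) ((λ.λ.1) (λ.λ.1) ((λ.λ.1) ((λ.0) (λ.λ.1))))
  →4  λ.(λ.λ.1) (λ.λ.1) ((λ.λ.1) ((λ.0) (λ.λ.1)))
  →5  λ.(λ.λ.λ.1) ((λ.λ.1) ((λ.0) (λ.λ.1)))
  →6  λ.λ.λ.1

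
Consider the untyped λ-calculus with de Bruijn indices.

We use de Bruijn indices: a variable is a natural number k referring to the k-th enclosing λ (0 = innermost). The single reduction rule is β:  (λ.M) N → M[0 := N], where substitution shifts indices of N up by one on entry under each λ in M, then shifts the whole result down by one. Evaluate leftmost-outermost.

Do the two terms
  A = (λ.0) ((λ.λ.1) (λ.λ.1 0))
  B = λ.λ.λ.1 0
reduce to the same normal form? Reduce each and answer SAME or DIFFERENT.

Term A:
  start: (λ.0) ((λ.λ.1) (λ.λ.1 0))
  [1] (λ.λ.1) (λ.λ.1 0)
  [2] λ.λ.λ.1 0

Term B:
  start: λ.λ.λ.1 0

Answer: SAME — A ⇓ λ.λ.λ.1 0, B ⇓ λ.λ.λ.1 0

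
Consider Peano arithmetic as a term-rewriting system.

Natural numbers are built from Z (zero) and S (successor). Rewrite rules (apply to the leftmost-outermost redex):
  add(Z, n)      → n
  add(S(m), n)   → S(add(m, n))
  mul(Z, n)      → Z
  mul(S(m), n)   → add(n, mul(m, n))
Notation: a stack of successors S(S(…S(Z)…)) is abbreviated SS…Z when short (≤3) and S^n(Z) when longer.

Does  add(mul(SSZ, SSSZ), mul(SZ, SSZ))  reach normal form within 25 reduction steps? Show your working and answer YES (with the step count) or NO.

Answer: YES — reaches normal form S^8(Z) in 23 ≤ 25 steps

Derivation:
  start: add(mul(SSZ, SSSZ), mul(SZ, SSZ))
  →1  add(add(SSSZ, mul(SZ, SSSZ)), mul(SZ, SSZ))
  →2  add(S(add(SSZ, mul(SZ, SSSZ))), mul(SZ, SSZ))
  →3  S(add(add(SSZ, mul(SZ, SSSZ)), mul(SZ, SSZ)))
  →4  S(add(S(add(SZ, mul(SZ, SSSZ))), mul(SZ, SSZ)))
  →5  S(S(add(add(SZ, mul(SZ, SSSZ)), mul(SZ, SSZ))))
  →6  S(S(add(S(add(Z, mul(SZ, SSSZ))), mul(SZ, SSZ))))
  →7  S(S(S(add(add(Z, mul(SZ, SSSZ)), mul(SZ, SSZ)))))
  →8  S(S(S(add(mul(SZ, SSSZ), mul(SZ, SSZ)))))
  →9  S(S(S(add(add(SSSZ, mul(Z, SSSZ)), mul(SZ, SSZ)))))
  →10  S(S(S(add(S(add(SSZ, mul(Z, SSSZ))), mul(SZ, SSZ)))))
  →11  S(S(S(S(add(add(SSZ, mul(Z, SSSZ)), mul(SZ, SSZ))))))
  →12  S(S(S(S(add(S(add(SZ, mul(Z, SSSZ))), mul(SZ, SSZ))))))
  →13  S(S(S(S(S(add(add(SZ, mul(Z, SSSZ)), mul(SZ, SSZ)))))))
  →14  S(S(S(S(S(add(S(add(Z, mul(Z, SSSZ))), mul(SZ, SSZ)))))))
  →15  S(S(S(S(S(S(add(add(Z, mul(Z, SSSZ)), mul(SZ, SSZ))))))))
  →16  S(S(S(S(S(S(add(mul(Z, SSSZ), mul(SZ, SSZ))))))))
  →17  S(S(S(S(S(S(add(Z, mul(SZ, SSZ))))))))
  →18  S(S(S(S(S(S(mul(SZ, SSZ)))))))
  →19  S(S(S(S(S(S(add(SSZ, mul(Z, SSZ))))))))
  →20  S(S(S(S(S(S(S(add(SZ, mul(Z, SSZ)))))))))
  →21  S(S(S(S(S(S(S(S(add(Z, mul(Z, SSZ))))))))))
  →22  S(S(S(S(S(S(S(S(mul(Z, SSZ)))))))))
  →23  S^8(Z)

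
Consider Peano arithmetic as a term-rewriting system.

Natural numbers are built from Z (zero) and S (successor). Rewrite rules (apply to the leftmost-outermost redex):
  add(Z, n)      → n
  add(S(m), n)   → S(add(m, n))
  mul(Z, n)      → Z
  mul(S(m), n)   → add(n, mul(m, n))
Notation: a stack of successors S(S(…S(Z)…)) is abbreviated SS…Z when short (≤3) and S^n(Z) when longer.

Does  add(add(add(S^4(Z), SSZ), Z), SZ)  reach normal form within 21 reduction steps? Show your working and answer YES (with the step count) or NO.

  start: add(add(add(S^4(Z), SSZ), Z), SZ)
  →1  add(add(S(add(SSSZ, SSZ)), Z), SZ)
  →2  add(S(add(add(SSSZ, SSZ), Z)), SZ)
  →3  S(add(add(add(SSSZ, SSZ), Z), SZ))
  →4  S(add(add(S(add(SSZ, SSZ)), Z), SZ))
  →5  S(add(S(add(add(SSZ, SSZ), Z)), SZ))
  →6  S(S(add(add(add(SSZ, SSZ), Z), SZ)))
  →7  S(S(add(add(S(add(SZ, SSZ)), Z), SZ)))
  →8  S(S(add(S(add(add(SZ, SSZ), Z)), SZ)))
  →9  S(S(S(add(add(add(SZ, SSZ), Z), SZ))))
  →10  S(S(S(add(add(S(add(Z, SSZ)), Z), SZ))))
  →11  S(S(S(add(S(add(add(Z, SSZ), Z)), SZ))))
  →12  S(S(S(S(add(add(add(Z, SSZ), Z), SZ)))))
  →13  S(S(S(S(add(add(SSZ, Z), SZ)))))
  →14  S(S(S(S(add(S(add(SZ, Z)), SZ)))))
  →15  S(S(S(S(S(add(add(SZ, Z), SZ))))))
  →16  S(S(S(S(S(add(S(add(Z, Z)), SZ))))))
  →17  S(S(S(S(S(S(add(add(Z, Z), SZ)))))))
  →18  S(S(S(S(S(S(add(Z, SZ)))))))
  →19  S^7(Z)

Answer: YES — reaches normal form S^7(Z) in 19 ≤ 21 steps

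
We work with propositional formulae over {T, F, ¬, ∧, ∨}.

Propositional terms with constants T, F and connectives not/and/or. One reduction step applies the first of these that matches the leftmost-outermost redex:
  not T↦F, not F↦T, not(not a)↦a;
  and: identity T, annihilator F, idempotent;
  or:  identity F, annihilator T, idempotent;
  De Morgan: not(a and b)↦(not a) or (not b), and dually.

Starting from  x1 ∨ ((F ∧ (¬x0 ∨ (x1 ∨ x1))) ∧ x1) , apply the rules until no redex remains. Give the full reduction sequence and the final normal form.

  start: x1 ∨ ((F ∧ (¬x0 ∨ (x1 ∨ x1))) ∧ x1)
  step 1: x1 ∨ (F ∧ x1)
  step 2: x1 ∨ F
  step 3: x1

Answer: normal form = x1  (in 3 steps)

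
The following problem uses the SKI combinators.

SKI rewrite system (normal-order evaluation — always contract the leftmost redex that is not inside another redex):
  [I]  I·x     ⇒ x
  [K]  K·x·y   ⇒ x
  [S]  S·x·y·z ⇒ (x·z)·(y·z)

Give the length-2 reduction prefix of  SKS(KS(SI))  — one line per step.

  start: SKS(KS(SI))
  step 1: K(KS(SI))(S(KS(SI)))
  step 2: KS(SI)

Answer: after 2 steps: KS(SI)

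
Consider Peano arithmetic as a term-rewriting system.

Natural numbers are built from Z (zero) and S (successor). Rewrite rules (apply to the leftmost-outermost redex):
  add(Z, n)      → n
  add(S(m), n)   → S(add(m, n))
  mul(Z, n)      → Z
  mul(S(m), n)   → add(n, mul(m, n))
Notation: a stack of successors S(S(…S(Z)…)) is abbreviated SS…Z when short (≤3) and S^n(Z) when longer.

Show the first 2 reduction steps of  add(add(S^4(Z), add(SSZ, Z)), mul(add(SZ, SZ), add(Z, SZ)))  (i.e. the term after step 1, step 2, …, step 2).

  start: add(add(S^4(Z), add(SSZ, Z)), mul(add(SZ, SZ), add(Z, SZ)))
  step 1: add(S(add(SSSZ, add(SSZ, Z))), mul(add(SZ, SZ), add(Z, SZ)))
  step 2: S(add(add(SSSZ, add(SSZ, Z)), mul(add(SZ, SZ), add(Z, SZ))))

Answer: after 2 steps: S(add(add(SSSZ, add(SSZ, Z)), mul(add(SZ, SZ), add(Z, SZ))))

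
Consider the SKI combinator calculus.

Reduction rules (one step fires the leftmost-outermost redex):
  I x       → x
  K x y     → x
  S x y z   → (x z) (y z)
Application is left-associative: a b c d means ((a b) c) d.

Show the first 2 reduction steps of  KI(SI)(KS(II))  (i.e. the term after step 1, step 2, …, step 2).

  start: KI(SI)(KS(II))
  →1  I(KS(II))
  →2  KS(II)

Answer: after 2 steps: KS(II)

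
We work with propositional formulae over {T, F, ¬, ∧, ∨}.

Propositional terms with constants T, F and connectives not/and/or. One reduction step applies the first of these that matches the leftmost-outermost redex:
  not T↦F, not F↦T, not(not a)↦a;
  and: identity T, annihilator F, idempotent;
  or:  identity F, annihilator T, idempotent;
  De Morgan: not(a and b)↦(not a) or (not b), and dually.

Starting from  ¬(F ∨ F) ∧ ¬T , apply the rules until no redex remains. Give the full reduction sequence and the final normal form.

  start: ¬(F ∨ F) ∧ ¬T
  →1  (¬F ∧ ¬F) ∧ ¬T
  →2  ¬F ∧ ¬T
  →3  T ∧ ¬T
  →4  ¬T
  →5  F

Answer: normal form = F  (in 5 steps)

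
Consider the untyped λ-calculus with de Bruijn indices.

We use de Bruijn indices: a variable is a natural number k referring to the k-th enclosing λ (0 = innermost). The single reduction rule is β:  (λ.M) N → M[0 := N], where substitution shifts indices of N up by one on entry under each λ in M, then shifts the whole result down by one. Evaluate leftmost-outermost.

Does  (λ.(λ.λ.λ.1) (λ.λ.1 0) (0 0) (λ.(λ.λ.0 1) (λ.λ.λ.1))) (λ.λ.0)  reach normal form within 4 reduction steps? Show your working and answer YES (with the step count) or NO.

Answer: NO — after 4 steps the term is (λ.λ.0) (λ.λ.0), not yet normal

Reduction:
  start: (λ.(λ.λ.λ.1) (λ.λ.1 0) (0 0) (λ.(λ.λ.0 1) (λ.λ.λ.1))) (λ.λ.0)
  [1] (λ.λ.λ.1) (λ.λ.1 0) ((λ.λ.0) (λ.λ.0)) (λ.(λ.λ.0 1) (λ.λ.λ.1))
  [2] (λ.λ.1) ((λ.λ.0) (λ.λ.0)) (λ.(λ.λ.0 1) (λ.λ.λ.1))
  [3] (λ.(λ.λ.0) (λ.λ.0)) (λ.(λ.λ.0 1) (λ.λ.λ.1))
  [4] (λ.λ.0) (λ.λ.0)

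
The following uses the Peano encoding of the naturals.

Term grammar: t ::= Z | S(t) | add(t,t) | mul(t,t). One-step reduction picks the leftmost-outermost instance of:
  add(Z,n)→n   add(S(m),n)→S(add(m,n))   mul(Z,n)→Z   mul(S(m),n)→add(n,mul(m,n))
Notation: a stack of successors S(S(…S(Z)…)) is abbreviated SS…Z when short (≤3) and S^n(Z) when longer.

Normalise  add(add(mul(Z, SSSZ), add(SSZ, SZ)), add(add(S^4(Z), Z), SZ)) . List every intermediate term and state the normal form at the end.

  start: add(add(mul(Z, SSSZ), add(SSZ, SZ)), add(add(S^4(Z), Z), SZ))
  →1  add(add(Z, add(SSZ, SZ)), add(add(S^4(Z), Z), SZ))
  →2  add(add(SSZ, SZ), add(add(S^4(Z), Z), SZ))
  →3  add(S(add(SZ, SZ)), add(add(S^4(Z), Z), SZ))
  →4  S(add(add(SZ, SZ), add(add(S^4(Z), Z), SZ)))
  →5  S(add(S(add(Z, SZ)), add(add(S^4(Z), Z), SZ)))
  →6  S(S(add(add(Z, SZ), add(add(S^4(Z), Z), SZ))))
  →7  S(S(add(SZ, add(add(S^4(Z), Z), SZ))))
  →8  S(S(S(add(Z, add(add(S^4(Z), Z), SZ)))))
  →9  S(S(S(add(add(S^4(Z), Z), SZ))))
  →10  S(S(S(add(S(add(SSSZ, Z)), SZ))))
  →11  S(S(S(S(add(add(SSSZ, Z), SZ)))))
  →12  S(S(S(S(add(S(add(SSZ, Z)), SZ)))))
  →13  S(S(S(S(S(add(add(SSZ, Z), SZ))))))
  →14  S(S(S(S(S(add(S(add(SZ, Z)), SZ))))))
  →15  S(S(S(S(S(S(add(add(SZ, Z), SZ)))))))
  →16  S(S(S(S(S(S(add(S(add(Z, Z)), SZ)))))))
  →17  S(S(S(S(S(S(S(add(add(Z, Z), SZ))))))))
  →18  S(S(S(S(S(S(S(add(Z, SZ))))))))
  →19  S^8(Z)

Answer: normal form = S^8(Z)  (in 19 steps)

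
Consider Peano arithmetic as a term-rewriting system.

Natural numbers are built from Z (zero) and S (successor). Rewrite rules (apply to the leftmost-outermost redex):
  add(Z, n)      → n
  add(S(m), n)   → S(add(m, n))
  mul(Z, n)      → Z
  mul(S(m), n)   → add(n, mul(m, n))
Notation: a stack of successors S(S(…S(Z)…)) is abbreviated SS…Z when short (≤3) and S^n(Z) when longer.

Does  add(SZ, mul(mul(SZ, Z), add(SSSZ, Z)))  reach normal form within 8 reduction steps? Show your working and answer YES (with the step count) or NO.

  start: add(SZ, mul(mul(SZ, Z), add(SSSZ, Z)))
  step 1: S(add(Z, mul(mul(SZ, Z), add(SSSZ, Z))))
  step 2: S(mul(mul(SZ, Z), add(SSSZ, Z)))
  step 3: S(mul(add(Z, mul(Z, Z)), add(SSSZ, Z)))
  step 4: S(mul(mul(Z, Z), add(SSSZ, Z)))
  step 5: S(mul(Z, add(SSSZ, Z)))
  step 6: SZ

Answer: YES — reaches normal form SZ in 6 ≤ 8 steps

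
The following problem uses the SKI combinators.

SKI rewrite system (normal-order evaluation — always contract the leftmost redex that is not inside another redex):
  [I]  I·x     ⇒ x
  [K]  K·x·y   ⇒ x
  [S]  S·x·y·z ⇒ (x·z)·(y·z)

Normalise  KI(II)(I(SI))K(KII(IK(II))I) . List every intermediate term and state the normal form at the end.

Answer: normal form = KI  (in 16 steps)

Working:
  start: KI(II)(I(SI))K(KII(IK(II))I)
  step 1: I(I(SI))K(KII(IK(II))I)
  step 2: I(SI)K(KII(IK(II))I)
  step 3: SIK(KII(IK(II))I)
  step 4: I(KII(IK(II))I)(K(KII(IK(II))I))
  step 5: KII(IK(II))I(K(KII(IK(II))I))
  step 6: I(IK(II))I(K(KII(IK(II))I))
  step 7: IK(II)I(K(KII(IK(II))I))
  step 8: K(II)I(K(KII(IK(II))I))
  step 9: II(K(KII(IK(II))I))
  step 10: I(K(KII(IK(II))I))
  step 11: K(KII(IK(II))I)
  step 12: K(I(IK(II))I)
  step 13: K(IK(II)I)
  step 14: K(K(II)I)
  step 15: K(II)
  step 16: KI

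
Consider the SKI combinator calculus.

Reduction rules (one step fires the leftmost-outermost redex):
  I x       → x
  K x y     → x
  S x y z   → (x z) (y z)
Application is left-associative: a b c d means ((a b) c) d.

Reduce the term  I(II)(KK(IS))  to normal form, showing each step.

  start: I(II)(KK(IS))
  step 1: II(KK(IS))
  step 2: I(KK(IS))
  step 3: KK(IS)
  step 4: K

Answer: normal form = K  (in 4 steps)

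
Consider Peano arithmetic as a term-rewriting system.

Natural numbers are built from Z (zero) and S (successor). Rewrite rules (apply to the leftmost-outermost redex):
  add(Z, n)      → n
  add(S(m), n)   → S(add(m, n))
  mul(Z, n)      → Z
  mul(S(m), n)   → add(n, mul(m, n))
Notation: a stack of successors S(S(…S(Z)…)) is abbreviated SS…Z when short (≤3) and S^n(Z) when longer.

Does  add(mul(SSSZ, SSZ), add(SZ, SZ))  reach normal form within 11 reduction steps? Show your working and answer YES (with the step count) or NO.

  start: add(mul(SSSZ, SSZ), add(SZ, SZ))
  step 1: add(add(SSZ, mul(SSZ, SSZ)), add(SZ, SZ))
  step 2: add(S(add(SZ, mul(SSZ, SSZ))), add(SZ, SZ))
  step 3: S(add(add(SZ, mul(SSZ, SSZ)), add(SZ, SZ)))
  step 4: S(add(S(add(Z, mul(SSZ, SSZ))), add(SZ, SZ)))
  step 5: S(S(add(add(Z, mul(SSZ, SSZ)), add(SZ, SZ))))
  step 6: S(S(add(mul(SSZ, SSZ), add(SZ, SZ))))
  step 7: S(S(add(add(SSZ, mul(SZ, SSZ)), add(SZ, SZ))))
  step 8: S(S(add(S(add(SZ, mul(SZ, SSZ))), add(SZ, SZ))))
  step 9: S(S(S(add(add(SZ, mul(SZ, SSZ)), add(SZ, SZ)))))
  step 10: S(S(S(add(S(add(Z, mul(SZ, SSZ))), add(SZ, SZ)))))
  step 11: S(S(S(S(add(add(Z, mul(SZ, SSZ)), add(SZ, SZ))))))

Answer: NO — after 11 steps the term is S(S(S(S(add(add(Z, mul(SZ, SSZ)), add(SZ, SZ)))))), not yet normal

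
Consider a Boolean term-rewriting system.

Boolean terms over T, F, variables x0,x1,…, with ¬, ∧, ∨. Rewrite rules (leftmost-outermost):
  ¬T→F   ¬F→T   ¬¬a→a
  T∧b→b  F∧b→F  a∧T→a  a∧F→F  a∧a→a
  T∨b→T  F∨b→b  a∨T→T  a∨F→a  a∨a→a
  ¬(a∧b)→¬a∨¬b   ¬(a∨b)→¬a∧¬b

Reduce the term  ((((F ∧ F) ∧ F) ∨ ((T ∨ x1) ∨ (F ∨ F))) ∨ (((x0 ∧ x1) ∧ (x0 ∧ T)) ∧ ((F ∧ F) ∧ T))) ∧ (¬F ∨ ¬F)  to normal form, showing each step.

  start: ((((F ∧ F) ∧ F) ∨ ((T ∨ x1) ∨ (F ∨ F))) ∨ (((x0 ∧ x1) ∧ (x0 ∧ T)) ∧ ((F ∧ F) ∧ T))) ∧ (¬F ∨ ¬F)
  →1  ((F ∨ ((T ∨ x1) ∨ (F ∨ F))) ∨ (((x0 ∧ x1) ∧ (x0 ∧ T)) ∧ ((F ∧ F) ∧ T))) ∧ (¬F ∨ ¬F)
  →2  (((T ∨ x1) ∨ (F ∨ F)) ∨ (((x0 ∧ x1) ∧ (x0 ∧ T)) ∧ ((F ∧ F) ∧ T))) ∧ (¬F ∨ ¬F)
  →3  ((T ∨ (F ∨ F)) ∨ (((x0 ∧ x1) ∧ (x0 ∧ T)) ∧ ((F ∧ F) ∧ T))) ∧ (¬F ∨ ¬F)
  →4  (T ∨ (((x0 ∧ x1) ∧ (x0 ∧ T)) ∧ ((F ∧ F) ∧ T))) ∧ (¬F ∨ ¬F)
  →5  T ∧ (¬F ∨ ¬F)
  →6  ¬F ∨ ¬F
  →7  ¬F
  →8  T

Answer: normal form = T  (in 8 steps)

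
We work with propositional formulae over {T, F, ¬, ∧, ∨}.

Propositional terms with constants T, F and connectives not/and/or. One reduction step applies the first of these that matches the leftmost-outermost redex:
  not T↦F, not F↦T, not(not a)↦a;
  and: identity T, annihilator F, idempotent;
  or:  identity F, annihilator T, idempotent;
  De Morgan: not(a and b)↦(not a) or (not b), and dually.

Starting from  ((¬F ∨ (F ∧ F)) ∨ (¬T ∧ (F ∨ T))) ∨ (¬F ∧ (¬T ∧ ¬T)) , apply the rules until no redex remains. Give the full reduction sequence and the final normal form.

  start: ((¬F ∨ (F ∧ F)) ∨ (¬T ∧ (F ∨ T))) ∨ (¬F ∧ (¬T ∧ ¬T))
  step 1: ((T ∨ (F ∧ F)) ∨ (¬T ∧ (F ∨ T))) ∨ (¬F ∧ (¬T ∧ ¬T))
  step 2: (T ∨ (¬T ∧ (F ∨ T))) ∨ (¬F ∧ (¬T ∧ ¬T))
  step 3: T ∨ (¬F ∧ (¬T ∧ ¬T))
  step 4: T

Answer: normal form = T  (in 4 steps)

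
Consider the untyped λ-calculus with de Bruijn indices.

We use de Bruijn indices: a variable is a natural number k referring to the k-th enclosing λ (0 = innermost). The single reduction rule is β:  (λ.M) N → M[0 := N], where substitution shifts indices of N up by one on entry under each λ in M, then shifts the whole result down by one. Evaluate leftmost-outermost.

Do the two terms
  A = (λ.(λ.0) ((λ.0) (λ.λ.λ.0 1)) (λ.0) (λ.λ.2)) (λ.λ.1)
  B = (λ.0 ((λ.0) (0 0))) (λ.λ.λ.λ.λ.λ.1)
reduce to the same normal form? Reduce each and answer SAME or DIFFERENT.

Term A:
  start: (λ.(λ.0) ((λ.0) (λ.λ.λ.0 1)) (λ.0) (λ.λ.2)) (λ.λ.1)
  step 1: (λ.0) ((λ.0) (λ.λ.λ.0 1)) (λ.0) (λ.λ.λ.λ.1)
  step 2: (λ.0) (λ.λ.λ.0 1) (λ.0) (λ.λ.λ.λ.1)
  step 3: (λ.λ.λ.0 1) (λ.0) (λ.λ.λ.λ.1)
  step 4: (λ.λ.0 1) (λ.λ.λ.λ.1)
  step 5: λ.0 (λ.λ.λ.λ.1)

Term B:
  start: (λ.0 ((λ.0) (0 0))) (λ.λ.λ.λ.λ.λ.1)
  step 1: (λ.λ.λ.λ.λ.λ.1) ((λ.0) ((λ.λ.λ.λ.λ.λ.1) (λ.λ.λ.λ.λ.λ.1)))
  step 2: λ.λ.λ.λ.λ.1

Answer: DIFFERENT — A ⇓ λ.0 (λ.λ.λ.λ.1), B ⇓ λ.λ.λ.λ.λ.1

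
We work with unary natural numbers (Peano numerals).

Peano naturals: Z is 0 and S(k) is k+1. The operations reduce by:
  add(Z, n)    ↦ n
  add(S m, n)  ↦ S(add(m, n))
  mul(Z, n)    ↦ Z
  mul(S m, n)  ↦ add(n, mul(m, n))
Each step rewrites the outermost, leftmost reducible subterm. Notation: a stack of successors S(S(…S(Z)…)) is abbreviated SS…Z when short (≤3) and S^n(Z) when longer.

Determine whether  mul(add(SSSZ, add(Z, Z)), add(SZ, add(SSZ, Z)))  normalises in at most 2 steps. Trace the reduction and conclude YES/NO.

Answer: NO — after 2 steps the term is add(add(SZ, add(SSZ, Z)), mul(add(SSZ, add(Z, Z)), add(SZ, add(SSZ, Z)))), not yet normal

Working:
  start: mul(add(SSSZ, add(Z, Z)), add(SZ, add(SSZ, Z)))
  →1  mul(S(add(SSZ, add(Z, Z))), add(SZ, add(SSZ, Z)))
  →2  add(add(SZ, add(SSZ, Z)), mul(add(SSZ, add(Z, Z)), add(SZ, add(SSZ, Z))))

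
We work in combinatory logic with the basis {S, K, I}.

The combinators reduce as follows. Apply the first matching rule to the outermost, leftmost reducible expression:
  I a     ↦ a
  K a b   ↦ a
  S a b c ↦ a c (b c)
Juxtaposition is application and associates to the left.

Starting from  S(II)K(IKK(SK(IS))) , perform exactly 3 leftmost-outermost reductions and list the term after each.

Answer: after 3 steps: IKK(SK(IS))(K(IKK(SK(IS))))

Derivation:
  start: S(II)K(IKK(SK(IS)))
  →1  II(IKK(SK(IS)))(K(IKK(SK(IS))))
  →2  I(IKK(SK(IS)))(K(IKK(SK(IS))))
  →3  IKK(SK(IS))(K(IKK(SK(IS))))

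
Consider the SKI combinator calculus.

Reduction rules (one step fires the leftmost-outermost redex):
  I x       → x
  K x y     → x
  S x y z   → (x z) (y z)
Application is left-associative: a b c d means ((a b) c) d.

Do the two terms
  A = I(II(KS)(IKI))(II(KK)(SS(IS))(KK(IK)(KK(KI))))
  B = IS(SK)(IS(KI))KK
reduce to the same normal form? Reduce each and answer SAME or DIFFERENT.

Term A:
  start: I(II(KS)(IKI))(II(KK)(SS(IS))(KK(IK)(KK(KI))))
  step 1: II(KS)(IKI)(II(KK)(SS(IS))(KK(IK)(KK(KI))))
  step 2: I(KS)(IKI)(II(KK)(SS(IS))(KK(IK)(KK(KI))))
  step 3: KS(IKI)(II(KK)(SS(IS))(KK(IK)(KK(KI))))
  step 4: S(II(KK)(SS(IS))(KK(IK)(KK(KI))))
  step 5: S(I(KK)(SS(IS))(KK(IK)(KK(KI))))
  step 6: S(KK(SS(IS))(KK(IK)(KK(KI))))
  step 7: S(K(KK(IK)(KK(KI))))
  step 8: S(K(K(KK(KI))))
  step 9: S(K(KK))

Term B:
  start: IS(SK)(IS(KI))KK
  step 1: S(SK)(IS(KI))KK
  step 2: SKK(IS(KI)K)K
  step 3: K(IS(KI)K)(K(IS(KI)K))K
  step 4: IS(KI)KK
  step 5: S(KI)KK
  step 6: KIK(KK)
  step 7: I(KK)
  step 8: KK

Answer: DIFFERENT — A ⇓ S(K(KK)), B ⇓ KK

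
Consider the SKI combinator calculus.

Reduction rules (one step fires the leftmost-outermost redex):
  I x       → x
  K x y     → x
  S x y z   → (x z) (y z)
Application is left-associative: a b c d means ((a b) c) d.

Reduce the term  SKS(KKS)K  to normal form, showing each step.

  start: SKS(KKS)K
  [1] K(KKS)(S(KKS))K
  [2] KKSK
  [3] KK

Answer: normal form = KK  (in 3 steps)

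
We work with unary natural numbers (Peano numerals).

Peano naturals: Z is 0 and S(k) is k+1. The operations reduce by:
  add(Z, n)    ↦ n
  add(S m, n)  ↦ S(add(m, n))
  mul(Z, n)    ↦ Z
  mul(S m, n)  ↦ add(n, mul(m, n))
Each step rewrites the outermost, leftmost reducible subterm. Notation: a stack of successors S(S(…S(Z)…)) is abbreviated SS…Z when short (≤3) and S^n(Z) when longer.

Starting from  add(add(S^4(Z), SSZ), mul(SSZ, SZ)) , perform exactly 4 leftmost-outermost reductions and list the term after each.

  start: add(add(S^4(Z), SSZ), mul(SSZ, SZ))
  step 1: add(S(add(SSSZ, SSZ)), mul(SSZ, SZ))
  step 2: S(add(add(SSSZ, SSZ), mul(SSZ, SZ)))
  step 3: S(add(S(add(SSZ, SSZ)), mul(SSZ, SZ)))
  step 4: S(S(add(add(SSZ, SSZ), mul(SSZ, SZ))))

Answer: after 4 steps: S(S(add(add(SSZ, SSZ), mul(SSZ, SZ))))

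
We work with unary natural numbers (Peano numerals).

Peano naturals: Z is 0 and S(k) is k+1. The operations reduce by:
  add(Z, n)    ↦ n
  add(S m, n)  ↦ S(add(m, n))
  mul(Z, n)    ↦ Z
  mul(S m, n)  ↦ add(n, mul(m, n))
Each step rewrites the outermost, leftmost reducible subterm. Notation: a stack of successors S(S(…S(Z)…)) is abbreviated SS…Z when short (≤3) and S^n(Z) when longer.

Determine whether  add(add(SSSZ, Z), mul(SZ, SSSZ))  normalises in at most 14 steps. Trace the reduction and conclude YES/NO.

  start: add(add(SSSZ, Z), mul(SZ, SSSZ))
  step 1: add(S(add(SSZ, Z)), mul(SZ, SSSZ))
  step 2: S(add(add(SSZ, Z), mul(SZ, SSSZ)))
  step 3: S(add(S(add(SZ, Z)), mul(SZ, SSSZ)))
  step 4: S(S(add(add(SZ, Z), mul(SZ, SSSZ))))
  step 5: S(S(add(S(add(Z, Z)), mul(SZ, SSSZ))))
  step 6: S(S(S(add(add(Z, Z), mul(SZ, SSSZ)))))
  step 7: S(S(S(add(Z, mul(SZ, SSSZ)))))
  step 8: S(S(S(mul(SZ, SSSZ))))
  step 9: S(S(S(add(SSSZ, mul(Z, SSSZ)))))
  step 10: S(S(S(S(add(SSZ, mul(Z, SSSZ))))))
  step 11: S(S(S(S(S(add(SZ, mul(Z, SSSZ)))))))
  step 12: S(S(S(S(S(S(add(Z, mul(Z, SSSZ))))))))
  step 13: S(S(S(S(S(S(mul(Z, SSSZ)))))))
  step 14: S^6(Z)

Answer: YES — reaches normal form S^6(Z) in 14 ≤ 14 steps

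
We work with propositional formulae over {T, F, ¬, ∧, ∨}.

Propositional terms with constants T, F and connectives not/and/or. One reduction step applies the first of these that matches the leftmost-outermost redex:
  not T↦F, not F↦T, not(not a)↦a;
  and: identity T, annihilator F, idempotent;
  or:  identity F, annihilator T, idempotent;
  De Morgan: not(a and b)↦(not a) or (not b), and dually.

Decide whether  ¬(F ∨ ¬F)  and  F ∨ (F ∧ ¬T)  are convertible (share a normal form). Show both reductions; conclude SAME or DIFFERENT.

Answer: SAME — A ⇓ F, B ⇓ F

Reduction:
Term A:
  start: ¬(F ∨ ¬F)
  →1  ¬F ∧ ¬¬F
  →2  T ∧ ¬¬F
  →3  ¬¬F
  →4  F

Term B:
  start: F ∨ (F ∧ ¬T)
  →1  F ∧ ¬T
  →2  F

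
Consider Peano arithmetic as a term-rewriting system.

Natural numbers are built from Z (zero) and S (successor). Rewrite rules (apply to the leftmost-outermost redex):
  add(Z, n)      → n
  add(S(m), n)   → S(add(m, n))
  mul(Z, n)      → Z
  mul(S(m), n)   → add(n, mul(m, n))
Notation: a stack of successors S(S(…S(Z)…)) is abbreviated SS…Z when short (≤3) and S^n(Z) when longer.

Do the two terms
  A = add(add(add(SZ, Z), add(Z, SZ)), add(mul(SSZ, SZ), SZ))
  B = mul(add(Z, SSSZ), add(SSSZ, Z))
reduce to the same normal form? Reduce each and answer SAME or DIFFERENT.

Term A:
  start: add(add(add(SZ, Z), add(Z, SZ)), add(mul(SSZ, SZ), SZ))
  →1  add(add(S(add(Z, Z)), add(Z, SZ)), add(mul(SSZ, SZ), SZ))
  →2  add(S(add(add(Z, Z), add(Z, SZ))), add(mul(SSZ, SZ), SZ))
  →3  S(add(add(add(Z, Z), add(Z, SZ)), add(mul(SSZ, SZ), SZ)))
  →4  S(add(add(Z, add(Z, SZ)), add(mul(SSZ, SZ), SZ)))
  →5  S(add(add(Z, SZ), add(mul(SSZ, SZ), SZ)))
  →6  S(add(SZ, add(mul(SSZ, SZ), SZ)))
  →7  S(S(add(Z, add(mul(SSZ, SZ), SZ))))
  →8  S(S(add(mul(SSZ, SZ), SZ)))
  →9  S(S(add(add(SZ, mul(SZ, SZ)), SZ)))
  →10  S(S(add(S(add(Z, mul(SZ, SZ))), SZ)))
  →11  S(S(S(add(add(Z, mul(SZ, SZ)), SZ))))
  →12  S(S(S(add(mul(SZ, SZ), SZ))))
  →13  S(S(S(add(add(SZ, mul(Z, SZ)), SZ))))
  →14  S(S(S(add(S(add(Z, mul(Z, SZ))), SZ))))
  →15  S(S(S(S(add(add(Z, mul(Z, SZ)), SZ)))))
  →16  S(S(S(S(add(mul(Z, SZ), SZ)))))
  →17  S(S(S(S(add(Z, SZ)))))
  →18  S^5(Z)

Term B:
  start: mul(add(Z, SSSZ), add(SSSZ, Z))
  →1  mul(SSSZ, add(SSSZ, Z))
  →2  add(add(SSSZ, Z), mul(SSZ, add(SSSZ, Z)))
  →3  add(S(add(SSZ, Z)), mul(SSZ, add(SSSZ, Z)))
  →4  S(add(add(SSZ, Z), mul(SSZ, add(SSSZ, Z))))
  →5  S(add(S(add(SZ, Z)), mul(SSZ, add(SSSZ, Z))))
  →6  S(S(add(add(SZ, Z), mul(SSZ, add(SSSZ, Z)))))
  →7  S(S(add(S(add(Z, Z)), mul(SSZ, add(SSSZ, Z)))))
  →8  S(S(S(add(add(Z, Z), mul(SSZ, add(SSSZ, Z))))))
  →9  S(S(S(add(Z, mul(SSZ, add(SSSZ, Z))))))
  →10  S(S(S(mul(SSZ, add(SSSZ, Z)))))
  →11  S(S(S(add(add(SSSZ, Z), mul(SZ, add(SSSZ, Z))))))
  →12  S(S(S(add(S(add(SSZ, Z)), mul(SZ, add(SSSZ, Z))))))
  →13  S(S(S(S(add(add(SSZ, Z), mul(SZ, add(SSSZ, Z)))))))
  →14  S(S(S(S(add(S(add(SZ, Z)), mul(SZ, add(SSSZ, Z)))))))
  →15  S(S(S(S(S(add(add(SZ, Z), mul(SZ, add(SSSZ, Z))))))))
  →16  S(S(S(S(S(add(S(add(Z, Z)), mul(SZ, add(SSSZ, Z))))))))
  →17  S(S(S(S(S(S(add(add(Z, Z), mul(SZ, add(SSSZ, Z)))))))))
  →18  S(S(S(S(S(S(add(Z, mul(SZ, add(SSSZ, Z)))))))))
  →19  S(S(S(S(S(S(mul(SZ, add(SSSZ, Z))))))))
  →20  S(S(S(S(S(S(add(add(SSSZ, Z), mul(Z, add(SSSZ, Z)))))))))
  →21  S(S(S(S(S(S(add(S(add(SSZ, Z)), mul(Z, add(SSSZ, Z)))))))))
  →22  S(S(S(S(S(S(S(add(add(SSZ, Z), mul(Z, add(SSSZ, Z))))))))))
  →23  S(S(S(S(S(S(S(add(S(add(SZ, Z)), mul(Z, add(SSSZ, Z))))))))))
  →24  S(S(S(S(S(S(S(S(add(add(SZ, Z), mul(Z, add(SSSZ, Z)))))))))))
  →25  S(S(S(S(S(S(S(S(add(S(add(Z, Z)), mul(Z, add(SSSZ, Z)))))))))))
  →26  S(S(S(S(S(S(S(S(S(add(add(Z, Z), mul(Z, add(SSSZ, Z))))))))))))
  →27  S(S(S(S(S(S(S(S(S(add(Z, mul(Z, add(SSSZ, Z))))))))))))
  →28  S(S(S(S(S(S(S(S(S(mul(Z, add(SSSZ, Z)))))))))))
  →29  S^9(Z)

Answer: DIFFERENT — A ⇓ S^5(Z), B ⇓ S^9(Z)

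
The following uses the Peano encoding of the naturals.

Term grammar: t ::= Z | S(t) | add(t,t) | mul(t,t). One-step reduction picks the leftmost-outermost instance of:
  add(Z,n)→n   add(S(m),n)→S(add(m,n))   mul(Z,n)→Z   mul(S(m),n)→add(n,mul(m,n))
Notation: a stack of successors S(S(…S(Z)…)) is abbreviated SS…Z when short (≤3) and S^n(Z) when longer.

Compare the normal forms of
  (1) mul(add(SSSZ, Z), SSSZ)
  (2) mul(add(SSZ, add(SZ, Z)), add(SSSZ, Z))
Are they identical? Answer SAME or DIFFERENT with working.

Answer: SAME — A ⇓ S^9(Z), B ⇓ S^9(Z)

Working:
Term A:
  start: mul(add(SSSZ, Z), SSSZ)
  [1] mul(S(add(SSZ, Z)), SSSZ)
  [2] add(SSSZ, mul(add(SSZ, Z), SSSZ))
  [3] S(add(SSZ, mul(add(SSZ, Z), SSSZ)))
  [4] S(S(add(SZ, mul(add(SSZ, Z), SSSZ))))
  [5] S(S(S(add(Z, mul(add(SSZ, Z), SSSZ)))))
  [6] S(S(S(mul(add(SSZ, Z), SSSZ))))
  [7] S(S(S(mul(S(add(SZ, Z)), SSSZ))))
  [8] S(S(S(add(SSSZ, mul(add(SZ, Z), SSSZ)))))
  [9] S(S(S(S(add(SSZ, mul(add(SZ, Z), SSSZ))))))
  [10] S(S(S(S(S(add(SZ, mul(add(SZ, Z), SSSZ)))))))
  [11] S(S(S(S(S(S(add(Z, mul(add(SZ, Z), SSSZ))))))))
  [12] S(S(S(S(S(S(mul(add(SZ, Z), SSSZ)))))))
  [13] S(S(S(S(S(S(mul(S(add(Z, Z)), SSSZ)))))))
  [14] S(S(S(S(S(S(add(SSSZ, mul(add(Z, Z), SSSZ))))))))
  [15] S(S(S(S(S(S(S(add(SSZ, mul(add(Z, Z), SSSZ)))))))))
  [16] S(S(S(S(S(S(S(S(add(SZ, mul(add(Z, Z), SSSZ))))))))))
  [17] S(S(S(S(S(S(S(S(S(add(Z, mul(add(Z, Z), SSSZ)))))))))))
  [18] S(S(S(S(S(S(S(S(S(mul(add(Z, Z), SSSZ))))))))))
  [19] S(S(S(S(S(S(S(S(S(mul(Z, SSSZ))))))))))
  [20] S^9(Z)

Term B:
  start: mul(add(SSZ, add(SZ, Z)), add(SSSZ, Z))
  [1] mul(S(add(SZ, add(SZ, Z))), add(SSSZ, Z))
  [2] add(add(SSSZ, Z), mul(add(SZ, add(SZ, Z)), add(SSSZ, Z)))
  [3] add(S(add(SSZ, Z)), mul(add(SZ, add(SZ, Z)), add(SSSZ, Z)))
  [4] S(add(add(SSZ, Z), mul(add(SZ, add(SZ, Z)), add(SSSZ, Z))))
  [5] S(add(S(add(SZ, Z)), mul(add(SZ, add(SZ, Z)), add(SSSZ, Z))))
  [6] S(S(add(add(SZ, Z), mul(add(SZ, add(SZ, Z)), add(SSSZ, Z)))))
  [7] S(S(add(S(add(Z, Z)), mul(add(SZ, add(SZ, Z)), add(SSSZ, Z)))))
  [8] S(S(S(add(add(Z, Z), mul(add(SZ, add(SZ, Z)), add(SSSZ, Z))))))
  [9] S(S(S(add(Z, mul(add(SZ, add(SZ, Z)), add(SSSZ, Z))))))
  [10] S(S(S(mul(add(SZ, add(SZ, Z)), add(SSSZ, Z)))))
  [11] S(S(S(mul(S(add(Z, add(SZ, Z))), add(SSSZ, Z)))))
  [12] S(S(S(add(add(SSSZ, Z), mul(add(Z, add(SZ, Z)), add(SSSZ, Z))))))
  [13] S(S(S(add(S(add(SSZ, Z)), mul(add(Z, add(SZ, Z)), add(SSSZ, Z))))))
  [14] S(S(S(S(add(add(SSZ, Z), mul(add(Z, add(SZ, Z)), add(SSSZ, Z)))))))
  [15] S(S(S(S(add(S(add(SZ, Z)), mul(add(Z, add(SZ, Z)), add(SSSZ, Z)))))))
  [16] S(S(S(S(S(add(add(SZ, Z), mul(add(Z, add(SZ, Z)), add(SSSZ, Z))))))))
  [17] S(S(S(S(S(add(S(add(Z, Z)), mul(add(Z, add(SZ, Z)), add(SSSZ, Z))))))))
  [18] S(S(S(S(S(S(add(add(Z, Z), mul(add(Z, add(SZ, Z)), add(SSSZ, Z)))))))))
  [19] S(S(S(S(S(S(add(Z, mul(add(Z, add(SZ, Z)), add(SSSZ, Z)))))))))
  [20] S(S(S(S(S(S(mul(add(Z, add(SZ, Z)), add(SSSZ, Z))))))))
  [21] S(S(S(S(S(S(mul(add(SZ, Z), add(SSSZ, Z))))))))
  [22] S(S(S(S(S(S(mul(S(add(Z, Z)), add(SSSZ, Z))))))))
  [23] S(S(S(S(S(S(add(add(SSSZ, Z), mul(add(Z, Z), add(SSSZ, Z)))))))))
  [24] S(S(S(S(S(S(add(S(add(SSZ, Z)), mul(add(Z, Z), add(SSSZ, Z)))))))))
  [25] S(S(S(S(S(S(S(add(add(SSZ, Z), mul(add(Z, Z), add(SSSZ, Z))))))))))
  [26] S(S(S(S(S(S(S(add(S(add(SZ, Z)), mul(add(Z, Z), add(SSSZ, Z))))))))))
  [27] S(S(S(S(S(S(S(S(add(add(SZ, Z), mul(add(Z, Z), add(SSSZ, Z)))))))))))
  [28] S(S(S(S(S(S(S(S(add(S(add(Z, Z)), mul(add(Z, Z), add(SSSZ, Z)))))))))))
  [29] S(S(S(S(S(S(S(S(S(add(add(Z, Z), mul(add(Z, Z), add(SSSZ, Z))))))))))))
  [30] S(S(S(S(S(S(S(S(S(add(Z, mul(add(Z, Z), add(SSSZ, Z))))))))))))
  [31] S(S(S(S(S(S(S(S(S(mul(add(Z, Z), add(SSSZ, Z)))))))))))
  [32] S(S(S(S(S(S(S(S(S(mul(Z, add(SSSZ, Z)))))))))))
  [33] S^9(Z)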